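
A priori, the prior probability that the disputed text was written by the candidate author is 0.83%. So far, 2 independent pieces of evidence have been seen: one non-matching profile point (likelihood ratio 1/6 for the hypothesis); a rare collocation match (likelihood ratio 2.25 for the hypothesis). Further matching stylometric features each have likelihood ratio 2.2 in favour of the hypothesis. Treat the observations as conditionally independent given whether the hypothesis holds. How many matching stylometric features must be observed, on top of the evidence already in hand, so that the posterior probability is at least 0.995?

15

Prior odds = 0.0083/0.9917 = 83/9917.
Combined Bayes factor of the evidence already in hand = (1/6) × 2.25 = 0.375.
Odds after that evidence = (83/9917) × 0.375 = 249/79336.
Target odds = 0.995/0.005 = 199.
Need 2.2ⁿ ≥ 199 ÷ (249/79336) = 15787864/249.
2.2¹⁴ ≈62218.2 falls short of 15787864/249 but 2.2¹⁵ ≈136880 reaches it, so n = 15.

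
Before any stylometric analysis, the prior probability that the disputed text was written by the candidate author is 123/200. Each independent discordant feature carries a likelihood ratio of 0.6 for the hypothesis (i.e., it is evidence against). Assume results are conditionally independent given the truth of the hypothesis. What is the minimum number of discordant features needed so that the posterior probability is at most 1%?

Prior odds = 0.615/0.385 = 123/77.
Likelihood ratio per discordant feature = 0.6.
Target odds: 0.01 ÷ 0.99 = 1/99.
Need (123/77) × 0.6ⁿ ≤ 1/99, i.e. 0.6ⁿ ≤ 7/1107.
0.6⁹ = 19683/1953125 is still above 7/1107 but 0.6¹⁰ = 59049/9765625 is at or below it, so n = 10.

10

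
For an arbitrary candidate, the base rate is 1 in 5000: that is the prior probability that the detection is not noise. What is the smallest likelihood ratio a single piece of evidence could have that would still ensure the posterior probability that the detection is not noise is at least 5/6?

Prior odds = 0.0002/0.9998 = 1/4999.
Target odds = (5/6)/(1/6) = 5.
Required Bayes factor = 5 ÷ (1/4999) = 24995.

24995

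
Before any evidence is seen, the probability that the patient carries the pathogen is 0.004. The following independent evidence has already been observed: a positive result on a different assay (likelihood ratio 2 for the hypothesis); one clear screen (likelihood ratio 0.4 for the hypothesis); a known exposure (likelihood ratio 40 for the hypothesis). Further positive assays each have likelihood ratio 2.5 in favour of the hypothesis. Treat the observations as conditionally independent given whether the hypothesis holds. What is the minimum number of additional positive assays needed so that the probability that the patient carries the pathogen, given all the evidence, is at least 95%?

Prior odds = 0.004/0.996 = 1/249.
Combined Bayes factor of the evidence already in hand = 2 × 0.4 × 40 = 32.
Odds after that evidence = (1/249) × 32 = 32/249.
Target odds = 0.95/0.05 = 19.
Need 2.5ⁿ ≥ 19 ÷ (32/249) = 147.84375.
2.5⁵ = 97.65625 falls short of 147.84375 but 2.5⁶ = 244.140625 reaches it, so n = 6.

6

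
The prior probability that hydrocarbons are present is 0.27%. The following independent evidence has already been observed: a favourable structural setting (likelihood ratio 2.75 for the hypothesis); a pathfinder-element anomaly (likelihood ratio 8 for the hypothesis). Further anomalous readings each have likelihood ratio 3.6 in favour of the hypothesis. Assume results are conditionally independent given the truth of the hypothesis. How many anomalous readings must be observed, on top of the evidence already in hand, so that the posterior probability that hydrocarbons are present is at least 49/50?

Prior odds = 0.0027/0.9973 = 27/9973.
Combined Bayes factor of the evidence already in hand = 2.75 × 8 = 22.
Odds after that evidence = (27/9973) × 22 = 594/9973.
Target odds = 0.98/0.02 = 49.
Need 3.6ⁿ ≥ 49 ÷ (594/9973) = 488677/594.
3.6⁵ = 604.66176 falls short of 488677/594 but 3.6⁶ = 34012224/15625 reaches it, so n = 6.

6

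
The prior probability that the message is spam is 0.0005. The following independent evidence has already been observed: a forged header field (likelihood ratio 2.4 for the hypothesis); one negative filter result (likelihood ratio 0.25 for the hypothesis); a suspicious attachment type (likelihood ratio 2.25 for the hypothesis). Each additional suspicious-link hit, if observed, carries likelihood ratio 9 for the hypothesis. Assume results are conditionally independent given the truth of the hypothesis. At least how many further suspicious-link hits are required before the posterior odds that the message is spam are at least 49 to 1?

6

Prior odds = 0.0005/0.9995 = 1/1999.
Combined Bayes factor of the evidence already in hand = 2.4 × 0.25 × 2.25 = 1.35.
Odds after that evidence = (1/1999) × 1.35 = 27/39980.
Target odds = 49.
Need 9ⁿ ≥ 49 ÷ (27/39980) = 1959020/27.
9⁵ = 59049 falls short of 1959020/27 but 9⁶ = 531441 reaches it, so n = 6.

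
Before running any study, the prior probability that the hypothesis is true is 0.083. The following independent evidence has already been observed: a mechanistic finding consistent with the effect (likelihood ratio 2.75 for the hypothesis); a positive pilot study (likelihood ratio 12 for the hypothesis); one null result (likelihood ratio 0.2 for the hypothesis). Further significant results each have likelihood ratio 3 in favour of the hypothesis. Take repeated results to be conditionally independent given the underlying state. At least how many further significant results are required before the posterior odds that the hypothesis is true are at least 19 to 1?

Prior odds = 0.083/0.917 = 83/917.
Combined Bayes factor of the evidence already in hand = 2.75 × 12 × 0.2 = 6.6.
Odds after that evidence = (83/917) × 6.6 = 2739/4585.
Target odds = 19.
Need 3ⁿ ≥ 19 ÷ (2739/4585) = 87115/2739.
3³ = 27 falls short of 87115/2739 but 3⁴ = 81 reaches it, so n = 4.

4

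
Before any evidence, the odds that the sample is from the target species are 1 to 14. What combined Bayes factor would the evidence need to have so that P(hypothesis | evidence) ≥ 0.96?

336

Prior odds = 1/14.
Target odds = 0.96/0.04 = 24.
Required Bayes factor = 24 ÷ (1/14) = 336.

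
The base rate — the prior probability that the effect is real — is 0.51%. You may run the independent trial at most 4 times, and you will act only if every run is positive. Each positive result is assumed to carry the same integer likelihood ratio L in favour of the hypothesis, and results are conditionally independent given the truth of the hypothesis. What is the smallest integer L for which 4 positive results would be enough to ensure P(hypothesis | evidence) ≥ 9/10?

7

Prior odds = 0.0051/0.9949 = 51/9949.
Target odds = 0.9/0.1 = 9.
Need L⁴ ≥ 9 ÷ (51/9949) = 29847/17.
6⁴ = 1296 < 29847/17 ≤ 2401 = 7⁴, so L = 7.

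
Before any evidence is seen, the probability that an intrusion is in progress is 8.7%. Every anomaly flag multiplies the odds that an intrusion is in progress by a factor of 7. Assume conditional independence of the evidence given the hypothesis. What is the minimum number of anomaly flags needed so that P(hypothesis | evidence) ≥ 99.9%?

5

Prior odds = 0.087/0.913 = 87/913.
Likelihood ratio per anomaly flag = 7.
Target odds: 0.999 ÷ 0.001 = 999.
Need (87/913) × 7ⁿ ≥ 999, i.e. 7ⁿ ≥ 304029/29.
7⁴ = 2401 falls short of 304029/29 but 7⁵ = 16807 reaches it, so n = 5.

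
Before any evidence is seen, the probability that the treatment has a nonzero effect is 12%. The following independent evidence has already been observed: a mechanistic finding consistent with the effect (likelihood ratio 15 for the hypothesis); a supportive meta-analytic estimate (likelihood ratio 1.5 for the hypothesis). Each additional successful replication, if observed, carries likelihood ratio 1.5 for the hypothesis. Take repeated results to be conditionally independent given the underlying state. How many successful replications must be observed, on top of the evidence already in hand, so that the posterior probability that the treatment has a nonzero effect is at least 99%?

9

Prior odds = 0.12/0.88 = 3/22.
Combined Bayes factor of the evidence already in hand = 15 × 1.5 = 22.5.
Odds after that evidence = (3/22) × 22.5 = 135/44.
Target odds = 0.99/0.01 = 99.
Need 1.5ⁿ ≥ 99 ÷ (135/44) = 484/15.
1.5⁸ = 25.62890625 falls short of 484/15 but 1.5⁹ = 19683/512 reaches it, so n = 9.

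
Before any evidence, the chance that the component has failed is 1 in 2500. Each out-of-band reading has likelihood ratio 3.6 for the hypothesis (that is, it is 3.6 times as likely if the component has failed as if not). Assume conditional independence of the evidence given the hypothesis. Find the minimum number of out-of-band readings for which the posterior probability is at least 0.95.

9

Prior odds: 0.0004 ÷ 0.9996 = 1/2499.
Likelihood ratio per out-of-band reading = 3.6.
Target posterior odds = 0.95/0.05 = 19.
Require 3.6ⁿ ≥ 19 ÷ (1/2499) = 47481.
3.6⁸ ≈28211.1 falls short of 47481 but 3.6⁹ ≈101560 reaches it, so n = 9.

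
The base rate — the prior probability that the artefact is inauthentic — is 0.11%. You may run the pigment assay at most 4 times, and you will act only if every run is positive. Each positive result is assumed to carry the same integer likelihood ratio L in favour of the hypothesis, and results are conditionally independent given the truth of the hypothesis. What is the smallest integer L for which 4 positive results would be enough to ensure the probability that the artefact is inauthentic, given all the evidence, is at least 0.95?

Prior odds = 0.0011/0.9989 = 11/9989.
Target odds = 0.95/0.05 = 19.
Need L⁴ ≥ 19 ÷ (11/9989) = 189791/11.
11⁴ = 14641 < 189791/11 ≤ 20736 = 12⁴, so L = 12.

12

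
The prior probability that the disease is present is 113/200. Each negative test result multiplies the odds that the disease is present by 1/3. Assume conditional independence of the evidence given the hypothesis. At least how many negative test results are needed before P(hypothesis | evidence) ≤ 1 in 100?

Prior odds: 0.565 ÷ 0.435 = 113/87.
Likelihood ratio per negative test result = 1/3.
Target odds: 0.01 ÷ 0.99 = 1/99.
Need (113/87) × (1/3)ⁿ ≤ 1/99, i.e. (1/3)ⁿ ≤ 29/3729.
(1/3)⁴ = 1/81 is still above 29/3729 but (1/3)⁵ = 1/243 is at or below it, so n = 5.

5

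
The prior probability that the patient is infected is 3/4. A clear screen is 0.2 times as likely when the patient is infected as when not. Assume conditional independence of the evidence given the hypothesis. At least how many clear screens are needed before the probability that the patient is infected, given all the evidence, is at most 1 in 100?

Prior odds: 0.75 ÷ 0.25 = 3.
Likelihood ratio per clear screen = 0.2.
Target posterior odds = 0.01/0.99 = 1/99.
Require 0.2ⁿ ≤ 1/99 ÷ 3 = 1/297.
0.2³ = 0.008 is still above 1/297 but 0.2⁴ = 0.0016 is at or below it, so n = 4.

4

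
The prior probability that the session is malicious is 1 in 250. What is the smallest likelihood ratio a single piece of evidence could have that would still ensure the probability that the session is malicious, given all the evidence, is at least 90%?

2241

Prior odds = 0.004/0.996 = 1/249.
Target odds = 0.9/0.1 = 9.
Required Bayes factor = 9 ÷ (1/249) = 2241.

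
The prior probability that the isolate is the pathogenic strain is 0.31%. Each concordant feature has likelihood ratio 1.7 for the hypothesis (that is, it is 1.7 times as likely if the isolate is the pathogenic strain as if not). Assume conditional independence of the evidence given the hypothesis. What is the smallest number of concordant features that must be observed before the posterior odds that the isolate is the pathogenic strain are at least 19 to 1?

17

Prior odds: 0.0031 ÷ 0.9969 = 31/9969.
Likelihood ratio per concordant feature = 1.7.
Target odds = 19.
Need (31/9969) × 1.7ⁿ ≥ 19, i.e. 1.7ⁿ ≥ 189411/31.
1.7¹⁶ ≈4866.12 falls short of 189411/31 but 1.7¹⁷ ≈8272.4 reaches it, so n = 17.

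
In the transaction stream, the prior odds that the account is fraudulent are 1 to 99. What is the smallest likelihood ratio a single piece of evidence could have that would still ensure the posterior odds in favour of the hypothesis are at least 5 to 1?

Prior odds = 1/99.
Target odds = 5.
Required Bayes factor = 5 ÷ (1/99) = 495.

495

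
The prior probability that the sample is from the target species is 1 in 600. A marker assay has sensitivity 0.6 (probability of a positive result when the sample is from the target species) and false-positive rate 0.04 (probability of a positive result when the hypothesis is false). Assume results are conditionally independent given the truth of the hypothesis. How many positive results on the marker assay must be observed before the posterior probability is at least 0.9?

4

Prior odds = (1/600)/(599/600) = 1/599.
Likelihood ratio of a positive result = 0.6/0.04 = 15.
Target posterior odds = 0.9/0.1 = 9.
Need (1/599) × 15ⁿ ≥ 9, i.e. 15ⁿ ≥ 5391.
15³ = 3375 falls short of 5391 but 15⁴ = 50625 reaches it, so n = 4.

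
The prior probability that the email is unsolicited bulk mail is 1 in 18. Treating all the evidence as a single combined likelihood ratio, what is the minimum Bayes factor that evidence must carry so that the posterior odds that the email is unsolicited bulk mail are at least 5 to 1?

Prior odds = (1/18)/(17/18) = 1/17.
Target odds = 5.
Required Bayes factor = 5 ÷ (1/17) = 85.

85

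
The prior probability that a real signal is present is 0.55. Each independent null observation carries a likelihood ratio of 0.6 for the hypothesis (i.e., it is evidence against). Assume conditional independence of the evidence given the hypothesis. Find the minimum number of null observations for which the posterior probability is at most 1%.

10

Prior odds = 0.55/0.45 = 11/9.
Likelihood ratio per null observation = 0.6.
Target odds: 0.01 ÷ 0.99 = 1/99.
Require 0.6ⁿ ≤ 1/99 ÷ (11/9) = 1/121.
0.6⁹ = 19683/1953125 is still above 1/121 but 0.6¹⁰ = 59049/9765625 is at or below it, so n = 10.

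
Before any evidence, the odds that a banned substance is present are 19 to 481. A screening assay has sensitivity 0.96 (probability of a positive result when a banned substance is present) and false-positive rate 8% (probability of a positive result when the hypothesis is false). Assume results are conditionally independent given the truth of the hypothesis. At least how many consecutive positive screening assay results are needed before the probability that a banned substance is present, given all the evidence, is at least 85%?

Prior odds = 19/481.
Likelihood ratio of a positive result = 0.96/0.08 = 12.
Target odds: 0.85 ÷ 0.15 = 17/3.
Need (19/481) × 12ⁿ ≥ 17/3, i.e. 12ⁿ ≥ 8177/57.
12¹ = 12 falls short of 8177/57 but 12² = 144 reaches it, so n = 2.

2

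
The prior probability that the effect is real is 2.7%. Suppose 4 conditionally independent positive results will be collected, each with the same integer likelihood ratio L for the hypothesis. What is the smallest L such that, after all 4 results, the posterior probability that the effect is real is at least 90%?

Prior odds = 0.027/0.973 = 27/973.
Target odds = 0.9/0.1 = 9.
Need L⁴ ≥ 9 ÷ (27/973) = 973/3.
4⁴ = 256 < 973/3 ≤ 625 = 5⁴, so L = 5.

5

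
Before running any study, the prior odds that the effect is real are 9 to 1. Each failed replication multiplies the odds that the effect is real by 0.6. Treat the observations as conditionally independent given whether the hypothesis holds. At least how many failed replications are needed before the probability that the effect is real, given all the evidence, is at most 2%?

12

Prior odds = 9.
Likelihood ratio per failed replication = 0.6.
Target posterior odds = 0.02/0.98 = 1/49.
Need 9 × 0.6ⁿ ≤ 1/49, i.e. 0.6ⁿ ≤ 1/441.
0.6¹¹ = 177147/48828125 is still above 1/441 but 0.6¹² = 531441/244140625 is at or below it, so n = 12.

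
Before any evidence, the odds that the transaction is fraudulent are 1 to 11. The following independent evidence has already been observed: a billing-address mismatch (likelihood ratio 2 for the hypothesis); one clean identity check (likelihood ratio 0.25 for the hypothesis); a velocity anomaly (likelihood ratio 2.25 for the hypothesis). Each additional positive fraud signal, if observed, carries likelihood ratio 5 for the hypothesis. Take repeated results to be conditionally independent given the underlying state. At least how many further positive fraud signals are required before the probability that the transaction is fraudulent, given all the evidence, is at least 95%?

4

Prior odds = 1/11.
Combined Bayes factor of the evidence already in hand = 2 × 0.25 × 2.25 = 1.125.
Odds after that evidence = (1/11) × 1.125 = 9/88.
Target odds = 0.95/0.05 = 19.
Need 5ⁿ ≥ 19 ÷ (9/88) = 1672/9.
5³ = 125 falls short of 1672/9 but 5⁴ = 625 reaches it, so n = 4.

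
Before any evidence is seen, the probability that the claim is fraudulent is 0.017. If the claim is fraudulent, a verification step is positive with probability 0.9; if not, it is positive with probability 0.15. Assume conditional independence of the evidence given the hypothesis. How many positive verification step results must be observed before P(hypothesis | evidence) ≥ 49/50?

Prior odds: 0.017 ÷ 0.983 = 17/983.
Likelihood ratio of a positive = 0.9/0.15 = 6.
Target posterior odds = 0.98/0.02 = 49.
Require 6ⁿ ≥ 49 ÷ (17/983) = 48167/17.
6⁴ = 1296 falls short of 48167/17 but 6⁵ = 7776 reaches it, so n = 5.

5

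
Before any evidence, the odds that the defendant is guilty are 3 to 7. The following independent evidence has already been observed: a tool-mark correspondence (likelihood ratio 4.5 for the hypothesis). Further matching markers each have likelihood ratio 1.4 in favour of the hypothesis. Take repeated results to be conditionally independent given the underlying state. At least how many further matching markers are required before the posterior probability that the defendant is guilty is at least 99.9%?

19

Prior odds = 3/7.
Bayes factor of the evidence already in hand = 4.5.
Odds after that evidence = (3/7) × 4.5 = 27/14.
Target odds = 0.999/0.001 = 999.
Need 1.4ⁿ ≥ 999 ÷ (27/14) = 518.
1.4¹⁸ ≈426.879 falls short of 518 but 1.4¹⁹ ≈597.63 reaches it, so n = 19.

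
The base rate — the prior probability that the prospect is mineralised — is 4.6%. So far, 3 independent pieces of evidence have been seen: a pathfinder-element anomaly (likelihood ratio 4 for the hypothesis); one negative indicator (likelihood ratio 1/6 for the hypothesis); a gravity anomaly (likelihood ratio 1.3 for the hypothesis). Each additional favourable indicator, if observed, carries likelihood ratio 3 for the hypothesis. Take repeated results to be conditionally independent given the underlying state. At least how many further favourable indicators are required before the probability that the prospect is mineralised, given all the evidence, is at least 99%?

Prior odds = 0.046/0.954 = 23/477.
Combined Bayes factor of the evidence already in hand = 4 × (1/6) × 1.3 = 13/15.
Odds after that evidence = (23/477) × 13/15 = 299/7155.
Target odds = 0.99/0.01 = 99.
Need 3ⁿ ≥ 99 ÷ (299/7155) = 708345/299.
3⁷ = 2187 falls short of 708345/299 but 3⁸ = 6561 reaches it, so n = 8.

8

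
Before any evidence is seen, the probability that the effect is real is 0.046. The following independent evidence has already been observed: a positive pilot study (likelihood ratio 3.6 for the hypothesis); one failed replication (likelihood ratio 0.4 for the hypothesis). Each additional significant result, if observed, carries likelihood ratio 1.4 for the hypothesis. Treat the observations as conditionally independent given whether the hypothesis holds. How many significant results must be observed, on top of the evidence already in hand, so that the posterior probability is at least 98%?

20

Prior odds = 0.046/0.954 = 23/477.
Combined Bayes factor of the evidence already in hand = 3.6 × 0.4 = 1.44.
Odds after that evidence = (23/477) × 1.44 = 92/1325.
Target odds = 0.98/0.02 = 49.
Need 1.4ⁿ ≥ 49 ÷ (92/1325) = 64925/92.
1.4¹⁹ ≈597.63 falls short of 64925/92 but 1.4²⁰ ≈836.683 reaches it, so n = 20.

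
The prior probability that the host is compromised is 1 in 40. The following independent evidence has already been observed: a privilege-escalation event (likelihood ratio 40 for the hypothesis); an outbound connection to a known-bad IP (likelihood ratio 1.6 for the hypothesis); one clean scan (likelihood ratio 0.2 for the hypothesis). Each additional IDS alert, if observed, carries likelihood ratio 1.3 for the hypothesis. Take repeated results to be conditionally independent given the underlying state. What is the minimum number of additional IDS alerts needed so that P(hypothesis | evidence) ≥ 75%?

9

Prior odds = 0.025/0.975 = 1/39.
Combined Bayes factor of the evidence already in hand = 40 × 1.6 × 0.2 = 12.8.
Odds after that evidence = (1/39) × 12.8 = 64/195.
Target odds = 0.75/0.25 = 3.
Need 1.3ⁿ ≥ 3 ÷ (64/195) = 9.140625.
1.3⁸ = 815730721/100000000 falls short of 9.140625 but 1.3⁹ ≈10.6045 reaches it, so n = 9.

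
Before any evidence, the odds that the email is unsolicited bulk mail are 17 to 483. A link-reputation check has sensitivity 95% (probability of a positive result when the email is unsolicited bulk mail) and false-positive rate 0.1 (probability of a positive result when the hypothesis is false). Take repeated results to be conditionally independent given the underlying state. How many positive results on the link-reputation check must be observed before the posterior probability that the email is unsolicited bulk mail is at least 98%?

4

Prior odds = 17/483.
Likelihood ratio of a positive result = 0.95/0.1 = 9.5.
Target posterior odds = 0.98/0.02 = 49.
Require 9.5ⁿ ≥ 49 ÷ (17/483) = 23667/17.
9.5³ = 857.375 falls short of 23667/17 but 9.5⁴ = 8145.0625 reaches it, so n = 4.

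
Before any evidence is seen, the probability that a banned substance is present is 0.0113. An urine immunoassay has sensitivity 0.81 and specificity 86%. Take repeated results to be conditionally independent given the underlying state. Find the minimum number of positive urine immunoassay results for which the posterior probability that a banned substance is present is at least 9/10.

4

Prior odds: 0.0113 ÷ 0.9887 = 113/9887.
False-positive rate = 1 − 0.86 = 0.14; likelihood ratio of a positive = 0.81/0.14 = 81/14.
Target posterior odds = 0.9/0.1 = 9.
Need (113/9887) × (81/14)ⁿ ≥ 9, i.e. (81/14)ⁿ ≥ 88983/113.
(81/14)³ = 531441/2744 falls short of 88983/113 but (81/14)⁴ = 43046721/38416 reaches it, so n = 4.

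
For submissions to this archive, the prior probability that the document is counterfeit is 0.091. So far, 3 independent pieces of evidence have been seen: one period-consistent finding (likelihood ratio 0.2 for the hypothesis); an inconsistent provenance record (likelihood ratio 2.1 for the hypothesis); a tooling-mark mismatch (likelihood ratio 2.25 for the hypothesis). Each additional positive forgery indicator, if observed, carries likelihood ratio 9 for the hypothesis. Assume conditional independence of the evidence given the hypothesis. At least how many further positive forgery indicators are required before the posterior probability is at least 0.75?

Prior odds = 0.091/0.909 = 91/909.
Combined Bayes factor of the evidence already in hand = 0.2 × 2.1 × 2.25 = 0.945.
Odds after that evidence = (91/909) × 0.945 = 1911/20200.
Target odds = 0.75/0.25 = 3.
Need 9ⁿ ≥ 3 ÷ (1911/20200) = 20200/637.
9¹ = 9 falls short of 20200/637 but 9² = 81 reaches it, so n = 2.

2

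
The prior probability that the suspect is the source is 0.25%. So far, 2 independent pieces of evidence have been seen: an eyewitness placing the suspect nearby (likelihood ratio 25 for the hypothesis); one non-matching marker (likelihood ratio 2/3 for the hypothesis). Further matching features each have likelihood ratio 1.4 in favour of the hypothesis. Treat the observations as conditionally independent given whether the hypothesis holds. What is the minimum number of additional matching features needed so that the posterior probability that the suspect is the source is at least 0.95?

19

Prior odds = 0.0025/0.9975 = 1/399.
Combined Bayes factor of the evidence already in hand = 25 × (2/3) = 50/3.
Odds after that evidence = (1/399) × 50/3 = 50/1197.
Target odds = 0.95/0.05 = 19.
Need 1.4ⁿ ≥ 19 ÷ (50/1197) = 454.86.
1.4¹⁸ ≈426.879 falls short of 454.86 but 1.4¹⁹ ≈597.63 reaches it, so n = 19.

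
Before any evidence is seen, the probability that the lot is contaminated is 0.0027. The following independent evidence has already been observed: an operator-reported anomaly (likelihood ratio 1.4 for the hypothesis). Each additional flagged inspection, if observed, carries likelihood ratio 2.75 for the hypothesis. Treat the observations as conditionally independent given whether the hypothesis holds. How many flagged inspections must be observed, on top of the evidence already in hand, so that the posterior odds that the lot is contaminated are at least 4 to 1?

Prior odds = 0.0027/0.9973 = 27/9973.
Bayes factor of the evidence already in hand = 1.4.
Odds after that evidence = (27/9973) × 1.4 = 189/49865.
Target odds = 4.
Need 2.75ⁿ ≥ 4 ÷ (189/49865) = 199460/189.
2.75⁶ = 1771561/4096 falls short of 199460/189 but 2.75⁷ = 19487171/16384 reaches it, so n = 7.

7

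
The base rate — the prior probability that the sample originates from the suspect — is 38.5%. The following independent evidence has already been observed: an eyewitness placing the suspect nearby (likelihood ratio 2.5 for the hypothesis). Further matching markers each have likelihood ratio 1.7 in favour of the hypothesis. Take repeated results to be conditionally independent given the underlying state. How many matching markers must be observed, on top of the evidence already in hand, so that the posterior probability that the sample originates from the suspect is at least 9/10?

Prior odds = 0.385/0.615 = 77/123.
Bayes factor of the evidence already in hand = 2.5.
Odds after that evidence = (77/123) × 2.5 = 385/246.
Target odds = 0.9/0.1 = 9.
Need 1.7ⁿ ≥ 9 ÷ (385/246) = 2214/385.
1.7³ = 4.913 falls short of 2214/385 but 1.7⁴ = 8.3521 reaches it, so n = 4.

4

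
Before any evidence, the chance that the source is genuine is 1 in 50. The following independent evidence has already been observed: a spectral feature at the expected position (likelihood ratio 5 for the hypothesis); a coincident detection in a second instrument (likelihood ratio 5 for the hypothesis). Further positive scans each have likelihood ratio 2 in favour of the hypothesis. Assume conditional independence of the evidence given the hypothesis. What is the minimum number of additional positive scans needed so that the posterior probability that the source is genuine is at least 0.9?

Prior odds = 0.02/0.98 = 1/49.
Combined Bayes factor of the evidence already in hand = 5 × 5 = 25.
Odds after that evidence = (1/49) × 25 = 25/49.
Target odds = 0.9/0.1 = 9.
Need 2ⁿ ≥ 9 ÷ (25/49) = 17.64.
2⁴ = 16 falls short of 17.64 but 2⁵ = 32 reaches it, so n = 5.

5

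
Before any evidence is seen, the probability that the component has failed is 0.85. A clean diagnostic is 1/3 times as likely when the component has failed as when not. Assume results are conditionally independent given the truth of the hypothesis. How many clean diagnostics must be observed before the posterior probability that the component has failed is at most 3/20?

4

Prior odds: 0.85 ÷ 0.15 = 17/3.
Likelihood ratio per clean diagnostic = 1/3.
Target posterior odds = 0.15/0.85 = 3/17.
Require (1/3)ⁿ ≤ 3/17 ÷ (17/3) = 9/289.
(1/3)³ = 1/27 is still above 9/289 but (1/3)⁴ = 1/81 is at or below it, so n = 4.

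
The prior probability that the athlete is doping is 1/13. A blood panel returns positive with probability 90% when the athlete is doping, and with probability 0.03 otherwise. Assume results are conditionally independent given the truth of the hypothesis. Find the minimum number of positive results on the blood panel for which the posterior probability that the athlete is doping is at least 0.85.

2

Prior odds = (1/13)/(12/13) = 1/12.
Likelihood ratio of a positive result = 0.9/0.03 = 30.
Target odds: 0.85 ÷ 0.15 = 17/3.
Need (1/12) × 30ⁿ ≥ 17/3, i.e. 30ⁿ ≥ 68.
30¹ = 30 falls short of 68 but 30² = 900 reaches it, so n = 2.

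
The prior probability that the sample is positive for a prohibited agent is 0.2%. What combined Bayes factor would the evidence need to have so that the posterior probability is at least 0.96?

11976

Prior odds = 0.002/0.998 = 1/499.
Target odds = 0.96/0.04 = 24.
Required Bayes factor = 24 ÷ (1/499) = 11976.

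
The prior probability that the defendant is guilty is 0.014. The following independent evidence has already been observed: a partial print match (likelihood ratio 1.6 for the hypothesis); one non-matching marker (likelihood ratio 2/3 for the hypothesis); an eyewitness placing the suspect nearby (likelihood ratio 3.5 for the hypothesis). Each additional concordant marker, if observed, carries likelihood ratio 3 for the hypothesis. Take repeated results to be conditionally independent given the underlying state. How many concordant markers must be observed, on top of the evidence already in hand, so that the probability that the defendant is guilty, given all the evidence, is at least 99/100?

Prior odds = 0.014/0.986 = 7/493.
Combined Bayes factor of the evidence already in hand = 1.6 × (2/3) × 3.5 = 56/15.
Odds after that evidence = (7/493) × 56/15 = 392/7395.
Target odds = 0.99/0.01 = 99.
Need 3ⁿ ≥ 99 ÷ (392/7395) = 732105/392.
3⁶ = 729 falls short of 732105/392 but 3⁷ = 2187 reaches it, so n = 7.

7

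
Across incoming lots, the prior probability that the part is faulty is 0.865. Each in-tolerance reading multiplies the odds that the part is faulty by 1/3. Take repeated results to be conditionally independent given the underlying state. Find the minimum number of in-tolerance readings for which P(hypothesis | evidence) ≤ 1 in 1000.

Prior odds: 0.865 ÷ 0.135 = 173/27.
Likelihood ratio per in-tolerance reading = 1/3.
Target odds: 0.001 ÷ 0.999 = 1/999.
Need (173/27) × (1/3)ⁿ ≤ 1/999, i.e. (1/3)ⁿ ≤ 1/6401.
(1/3)⁷ = 1/2187 is still above 1/6401 but (1/3)⁸ = 1/6561 is at or below it, so n = 8.

8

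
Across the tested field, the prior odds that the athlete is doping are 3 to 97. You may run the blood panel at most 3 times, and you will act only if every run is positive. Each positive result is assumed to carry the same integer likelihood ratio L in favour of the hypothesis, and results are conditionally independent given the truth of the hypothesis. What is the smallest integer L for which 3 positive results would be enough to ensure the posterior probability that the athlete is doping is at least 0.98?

Prior odds = 3/97.
Target odds = 0.98/0.02 = 49.
Need L³ ≥ 49 ÷ (3/97) = 4753/3.
11³ = 1331 < 4753/3 ≤ 1728 = 12³, so L = 12.

12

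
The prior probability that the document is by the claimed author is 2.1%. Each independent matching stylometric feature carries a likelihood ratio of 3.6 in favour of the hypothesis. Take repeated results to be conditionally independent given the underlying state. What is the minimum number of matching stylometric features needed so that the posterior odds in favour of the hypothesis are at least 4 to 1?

5

Prior odds = 0.021/0.979 = 21/979.
Likelihood ratio per matching stylometric feature = 3.6.
Target odds = 4.
Require 3.6ⁿ ≥ 4 ÷ (21/979) = 3916/21.
3.6⁴ = 167.9616 falls short of 3916/21 but 3.6⁵ = 604.66176 reaches it, so n = 5.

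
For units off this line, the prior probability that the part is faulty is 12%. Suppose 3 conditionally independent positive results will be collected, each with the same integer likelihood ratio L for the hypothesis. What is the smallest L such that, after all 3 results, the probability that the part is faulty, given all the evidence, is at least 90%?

Prior odds = 0.12/0.88 = 3/22.
Target odds = 0.9/0.1 = 9.
Need L³ ≥ 9 ÷ (3/22) = 66.
4³ = 64 < 66 ≤ 125 = 5³, so L = 5.

5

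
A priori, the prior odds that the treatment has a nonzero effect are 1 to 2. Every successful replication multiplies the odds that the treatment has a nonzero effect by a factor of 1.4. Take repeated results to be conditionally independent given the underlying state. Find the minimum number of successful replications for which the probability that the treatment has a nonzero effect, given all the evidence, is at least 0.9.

9

Prior odds = 0.5.
Likelihood ratio per successful replication = 1.4.
Target posterior odds = 0.9/0.1 = 9.
Require 1.4ⁿ ≥ 9 ÷ 0.5 = 18.
1.4⁸ = 5764801/390625 falls short of 18 but 1.4⁹ = 40353607/1953125 reaches it, so n = 9.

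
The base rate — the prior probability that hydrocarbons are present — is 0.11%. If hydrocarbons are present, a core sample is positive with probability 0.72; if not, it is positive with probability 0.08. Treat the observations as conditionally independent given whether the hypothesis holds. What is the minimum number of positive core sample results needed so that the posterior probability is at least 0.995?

Prior odds = 0.0011/0.9989 = 11/9989.
Likelihood ratio of a positive = 0.72/0.08 = 9.
Target odds: 0.995 ÷ 0.005 = 199.
Need (11/9989) × 9ⁿ ≥ 199, i.e. 9ⁿ ≥ 1987811/11.
9⁵ = 59049 falls short of 1987811/11 but 9⁶ = 531441 reaches it, so n = 6.

6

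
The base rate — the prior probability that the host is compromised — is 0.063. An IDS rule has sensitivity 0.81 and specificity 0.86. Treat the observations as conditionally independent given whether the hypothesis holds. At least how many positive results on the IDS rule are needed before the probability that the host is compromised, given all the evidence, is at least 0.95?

Prior odds = 0.063/0.937 = 63/937.
False-positive rate = 1 − 0.86 = 0.14; likelihood ratio of a positive = 0.81/0.14 = 81/14.
Target posterior odds = 0.95/0.05 = 19.
Need (63/937) × (81/14)ⁿ ≥ 19, i.e. (81/14)ⁿ ≥ 17803/63.
(81/14)³ = 531441/2744 falls short of 17803/63 but (81/14)⁴ = 43046721/38416 reaches it, so n = 4.

4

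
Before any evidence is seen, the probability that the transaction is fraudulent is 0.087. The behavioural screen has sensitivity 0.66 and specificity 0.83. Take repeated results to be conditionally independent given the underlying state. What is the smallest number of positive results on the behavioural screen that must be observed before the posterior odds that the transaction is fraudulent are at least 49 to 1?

5

Prior odds: 0.087 ÷ 0.913 = 87/913.
False-positive rate = 1 − 0.83 = 0.17; likelihood ratio of a positive = 0.66/0.17 = 66/17.
Target odds = 49.
Require (66/17)ⁿ ≥ 49 ÷ (87/913) = 44737/87.
(66/17)⁴ = 18974736/83521 falls short of 44737/87 but (66/17)⁵ ≈882.013 reaches it, so n = 5.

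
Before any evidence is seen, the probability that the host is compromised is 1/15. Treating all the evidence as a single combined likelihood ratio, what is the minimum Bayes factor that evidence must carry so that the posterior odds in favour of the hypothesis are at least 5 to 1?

Prior odds = (1/15)/(14/15) = 1/14.
Target odds = 5.
Required Bayes factor = 5 ÷ (1/14) = 70.

70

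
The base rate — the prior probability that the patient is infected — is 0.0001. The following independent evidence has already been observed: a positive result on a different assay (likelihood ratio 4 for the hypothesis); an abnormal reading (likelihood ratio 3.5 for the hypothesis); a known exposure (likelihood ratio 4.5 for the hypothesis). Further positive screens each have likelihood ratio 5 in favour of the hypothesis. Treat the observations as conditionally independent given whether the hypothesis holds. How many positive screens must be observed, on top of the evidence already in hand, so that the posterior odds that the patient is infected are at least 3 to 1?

4

Prior odds = 0.0001/0.9999 = 1/9999.
Combined Bayes factor of the evidence already in hand = 4 × 3.5 × 4.5 = 63.
Odds after that evidence = (1/9999) × 63 = 7/1111.
Target odds = 3.
Need 5ⁿ ≥ 3 ÷ (7/1111) = 3333/7.
5³ = 125 falls short of 3333/7 but 5⁴ = 625 reaches it, so n = 4.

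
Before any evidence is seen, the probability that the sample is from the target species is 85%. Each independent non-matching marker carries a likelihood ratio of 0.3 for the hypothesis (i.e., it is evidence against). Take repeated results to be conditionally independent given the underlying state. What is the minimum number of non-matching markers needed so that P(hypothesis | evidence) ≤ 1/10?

Prior odds: 0.85 ÷ 0.15 = 17/3.
Likelihood ratio per non-matching marker = 0.3.
Target odds: 0.1 ÷ 0.9 = 1/9.
Require 0.3ⁿ ≤ 1/9 ÷ (17/3) = 1/51.
0.3³ = 0.027 is still above 1/51 but 0.3⁴ = 0.0081 is at or below it, so n = 4.

4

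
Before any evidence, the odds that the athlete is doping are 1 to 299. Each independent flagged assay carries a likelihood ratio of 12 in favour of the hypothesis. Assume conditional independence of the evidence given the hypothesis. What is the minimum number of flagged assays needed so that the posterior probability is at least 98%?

4

Prior odds = 1/299.
Likelihood ratio per flagged assay = 12.
Target odds: 0.98 ÷ 0.02 = 49.
Require 12ⁿ ≥ 49 ÷ (1/299) = 14651.
12³ = 1728 falls short of 14651 but 12⁴ = 20736 reaches it, so n = 4.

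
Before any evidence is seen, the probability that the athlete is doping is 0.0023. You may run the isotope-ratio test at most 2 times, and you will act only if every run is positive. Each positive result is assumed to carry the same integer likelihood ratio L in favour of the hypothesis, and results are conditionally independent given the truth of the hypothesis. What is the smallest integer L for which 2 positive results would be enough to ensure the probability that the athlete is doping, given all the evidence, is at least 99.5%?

Prior odds = 0.0023/0.9977 = 23/9977.
Target odds = 0.995/0.005 = 199.
Need L² ≥ 199 ÷ (23/9977) = 1985423/23.
293² = 85849 < 1985423/23 ≤ 86436 = 294², so L = 294.

294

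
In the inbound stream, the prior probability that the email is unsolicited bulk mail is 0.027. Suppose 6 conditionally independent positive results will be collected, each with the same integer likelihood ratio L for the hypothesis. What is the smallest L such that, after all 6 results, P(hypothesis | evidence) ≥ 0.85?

Prior odds = 0.027/0.973 = 27/973.
Target odds = 0.85/0.15 = 17/3.
Need L⁶ ≥ 17/3 ÷ (27/973) = 16541/81.
2⁶ = 64 < 16541/81 ≤ 729 = 3⁶, so L = 3.

3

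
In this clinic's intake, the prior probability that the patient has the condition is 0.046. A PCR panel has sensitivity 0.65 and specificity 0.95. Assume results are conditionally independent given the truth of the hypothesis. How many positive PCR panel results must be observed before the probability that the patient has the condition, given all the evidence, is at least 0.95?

3

Prior odds = 0.046/0.954 = 23/477.
False-positive rate = 1 − 0.95 = 0.05; likelihood ratio of a positive = 0.65/0.05 = 13.
Target odds: 0.95 ÷ 0.05 = 19.
Need (23/477) × 13ⁿ ≥ 19, i.e. 13ⁿ ≥ 9063/23.
13² = 169 falls short of 9063/23 but 13³ = 2197 reaches it, so n = 3.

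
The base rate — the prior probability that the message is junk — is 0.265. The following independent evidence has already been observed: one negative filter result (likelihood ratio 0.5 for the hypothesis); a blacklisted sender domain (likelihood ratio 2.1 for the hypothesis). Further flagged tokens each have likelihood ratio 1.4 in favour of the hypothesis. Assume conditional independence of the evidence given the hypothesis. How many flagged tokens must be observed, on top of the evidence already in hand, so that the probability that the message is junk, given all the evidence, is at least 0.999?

Prior odds = 0.265/0.735 = 53/147.
Combined Bayes factor of the evidence already in hand = 0.5 × 2.1 = 1.05.
Odds after that evidence = (53/147) × 1.05 = 53/140.
Target odds = 0.999/0.001 = 999.
Need 1.4ⁿ ≥ 999 ÷ (53/140) = 139860/53.
1.4²³ ≈2295.86 falls short of 139860/53 but 1.4²⁴ ≈3214.2 reaches it, so n = 24.

24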